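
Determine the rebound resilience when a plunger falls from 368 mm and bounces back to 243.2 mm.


Resilience = h_rebound / h_drop * 100
= 243.2 / 368 * 100
= 66.1%

66.1%


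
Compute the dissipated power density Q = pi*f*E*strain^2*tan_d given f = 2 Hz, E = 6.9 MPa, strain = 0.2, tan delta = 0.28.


Q = pi * f * E * strain^2 * tan_d
= pi * 2 * 6.9 * 0.2^2 * 0.28
= pi * 2 * 6.9 * 0.0400 * 0.28
= 0.4856

Q = 0.4856


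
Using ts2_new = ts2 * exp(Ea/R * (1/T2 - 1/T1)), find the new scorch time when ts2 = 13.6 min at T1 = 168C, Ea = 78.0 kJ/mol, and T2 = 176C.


Convert temperatures: T1 = 168 + 273.15 = 441.15 K, T2 = 176 + 273.15 = 449.15 K
ts2_new = 13.6 * exp(78000 / 8.314 * (1/449.15 - 1/441.15))
1/T2 - 1/T1 = -4.0375e-05
ts2_new = 9.31 min

9.31 min


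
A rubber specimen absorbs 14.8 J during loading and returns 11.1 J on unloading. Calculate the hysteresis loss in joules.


Hysteresis loss = loading - unloading
= 14.8 - 11.1
= 3.7 J

3.7 J


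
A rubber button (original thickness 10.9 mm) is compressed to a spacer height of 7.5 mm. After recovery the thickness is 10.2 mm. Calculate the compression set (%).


CS = (t0 - recovered) / (t0 - ts) * 100
= (10.9 - 10.2) / (10.9 - 7.5) * 100
= 0.7 / 3.4 * 100
= 20.6%

20.6%


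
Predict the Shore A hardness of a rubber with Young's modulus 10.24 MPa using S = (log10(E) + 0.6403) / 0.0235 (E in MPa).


log10(E) = 0.0235*S - 0.6403  =>  S = (log10(E) + 0.6403) / 0.0235
log10(10.24) = 1.010300
S = (1.010300 + 0.6403) / 0.0235 = 1.650600 / 0.0235
S = 70.2

Shore A = 70.2


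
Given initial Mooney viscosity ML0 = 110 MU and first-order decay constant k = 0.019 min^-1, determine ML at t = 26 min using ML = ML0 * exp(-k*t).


ML = ML0 * exp(-k * t)
ML = 110 * exp(-0.019 * 26)
ML = 110 * 0.6102
ML = 67.12 MU

67.12 MU


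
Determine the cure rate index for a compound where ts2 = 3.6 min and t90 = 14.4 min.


CRI = 100 / (t90 - ts2)
= 100 / (14.4 - 3.6)
= 100 / 10.8
= 9.26 min^-1

9.26 min^-1


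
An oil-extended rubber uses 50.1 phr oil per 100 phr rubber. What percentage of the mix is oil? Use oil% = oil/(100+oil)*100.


Oil % = oil / (100 + oil) * 100
= 50.1 / (100 + 50.1) * 100
= 50.1 / 150.1 * 100
= 33.38%

33.38%


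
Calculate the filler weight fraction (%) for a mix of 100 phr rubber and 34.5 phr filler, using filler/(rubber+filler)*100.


Filler % = filler / (rubber + filler) * 100
= 34.5 / (100 + 34.5) * 100
= 34.5 / 134.5 * 100
= 25.65%

25.65%


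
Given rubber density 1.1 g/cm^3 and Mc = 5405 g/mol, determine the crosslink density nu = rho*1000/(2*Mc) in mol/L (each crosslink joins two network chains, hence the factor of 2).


nu = rho * 1000 / (2 * Mc)
nu = 1.1 * 1000 / (2 * 5405)
nu = 1100.0 / 10810
nu = 0.1018 mol/L

0.1018 mol/L


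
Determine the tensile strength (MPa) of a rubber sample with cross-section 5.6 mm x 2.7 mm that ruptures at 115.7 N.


Area = width * thickness = 5.6 * 2.7 = 15.12 mm^2
TS = force / area = 115.7 / 15.12 = 7.65 MPa

7.65 MPa


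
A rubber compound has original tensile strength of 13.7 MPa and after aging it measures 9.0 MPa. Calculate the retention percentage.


Retention = aged / original * 100
= 9.0 / 13.7 * 100
= 65.7%

65.7%


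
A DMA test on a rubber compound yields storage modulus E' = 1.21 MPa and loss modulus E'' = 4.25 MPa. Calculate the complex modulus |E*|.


|E*| = sqrt(E'^2 + E''^2)
= sqrt(1.21^2 + 4.25^2)
= sqrt(1.4641 + 18.0625)
= 4.419 MPa

4.419 MPa


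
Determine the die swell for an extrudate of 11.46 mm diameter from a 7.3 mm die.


Die swell ratio = D_extrudate / D_die
= 11.46 / 7.3
= 1.57

Die swell = 1.57


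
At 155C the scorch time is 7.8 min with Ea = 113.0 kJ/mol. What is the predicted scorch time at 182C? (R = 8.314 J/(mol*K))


Convert temperatures: T1 = 155 + 273.15 = 428.15 K, T2 = 182 + 273.15 = 455.15 K
ts2_new = 7.8 * exp(113000 / 8.314 * (1/455.15 - 1/428.15))
1/T2 - 1/T1 = -1.3855e-04
ts2_new = 1.19 min

1.19 min


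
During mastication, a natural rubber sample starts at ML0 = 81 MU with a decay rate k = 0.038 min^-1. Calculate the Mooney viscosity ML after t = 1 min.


ML = ML0 * exp(-k * t)
ML = 81 * exp(-0.038 * 1)
ML = 81 * 0.9627
ML = 77.98 MU

77.98 MU


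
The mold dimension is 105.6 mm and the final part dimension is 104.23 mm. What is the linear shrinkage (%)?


Shrinkage = (mold - part) / mold * 100
= (105.6 - 104.23) / 105.6 * 100
= 1.37 / 105.6 * 100
= 1.3%

1.3%


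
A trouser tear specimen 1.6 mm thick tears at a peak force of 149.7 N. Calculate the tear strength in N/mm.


Tear strength = force / thickness
= 149.7 / 1.6
= 93.56 N/mm

93.56 N/mm


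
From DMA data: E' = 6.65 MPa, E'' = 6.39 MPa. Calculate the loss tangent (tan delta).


tan delta = E'' / E'
= 6.39 / 6.65
= 0.9609

tan delta = 0.9609


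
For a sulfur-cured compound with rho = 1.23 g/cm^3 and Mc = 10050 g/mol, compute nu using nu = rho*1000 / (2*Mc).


nu = rho * 1000 / (2 * Mc)
nu = 1.23 * 1000 / (2 * 10050)
nu = 1230.0 / 20100
nu = 0.0612 mol/L

0.0612 mol/L


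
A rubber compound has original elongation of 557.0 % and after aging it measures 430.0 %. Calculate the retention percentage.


Retention = aged / original * 100
= 430.0 / 557.0 * 100
= 77.2%

77.2%


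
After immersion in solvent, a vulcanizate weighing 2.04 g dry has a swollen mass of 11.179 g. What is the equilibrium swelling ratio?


Q = W_swollen / W_dry
Q = 11.179 / 2.04
Q = 5.48

Q = 5.48


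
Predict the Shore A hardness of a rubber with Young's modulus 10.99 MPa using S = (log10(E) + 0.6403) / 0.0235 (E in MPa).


log10(E) = 0.0235*S - 0.6403  =>  S = (log10(E) + 0.6403) / 0.0235
log10(10.99) = 1.040998
S = (1.040998 + 0.6403) / 0.0235 = 1.681298 / 0.0235
S = 71.5

Shore A = 71.5


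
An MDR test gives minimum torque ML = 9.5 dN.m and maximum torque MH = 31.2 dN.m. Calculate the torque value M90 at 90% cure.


M90 = ML + 0.9 * (MH - ML)
M90 = 9.5 + 0.9 * (31.2 - 9.5)
M90 = 9.5 + 0.9 * 21.7
M90 = 29.03 dN.m

29.03 dN.m


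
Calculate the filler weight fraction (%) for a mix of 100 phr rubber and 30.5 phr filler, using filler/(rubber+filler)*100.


Filler % = filler / (rubber + filler) * 100
= 30.5 / (100 + 30.5) * 100
= 30.5 / 130.5 * 100
= 23.37%

23.37%


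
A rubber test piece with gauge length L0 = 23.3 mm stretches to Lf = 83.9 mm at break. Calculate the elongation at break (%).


Elongation = (Lf - L0) / L0 * 100
= (83.9 - 23.3) / 23.3 * 100
= 60.6 / 23.3 * 100
= 260.1%

260.1%


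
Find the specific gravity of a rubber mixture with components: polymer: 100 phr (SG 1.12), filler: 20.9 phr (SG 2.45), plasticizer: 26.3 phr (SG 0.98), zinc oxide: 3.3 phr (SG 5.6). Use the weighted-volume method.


Sum of weights = 150.5
Volume contributions:
  polymer: 100/1.12 = 89.2857
  filler: 20.9/2.45 = 8.5306
  plasticizer: 26.3/0.98 = 26.8367
  zinc oxide: 3.3/5.6 = 0.5893
Sum of volumes = 125.2423
SG = 150.5 / 125.2423 = 1.202

SG = 1.202


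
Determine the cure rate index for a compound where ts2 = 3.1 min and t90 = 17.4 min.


CRI = 100 / (t90 - ts2)
= 100 / (17.4 - 3.1)
= 100 / 14.3
= 6.99 min^-1

6.99 min^-1


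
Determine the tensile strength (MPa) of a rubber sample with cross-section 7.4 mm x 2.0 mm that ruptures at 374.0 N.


Area = width * thickness = 7.4 * 2.0 = 14.8 mm^2
TS = force / area = 374.0 / 14.8 = 25.27 MPa

25.27 MPa


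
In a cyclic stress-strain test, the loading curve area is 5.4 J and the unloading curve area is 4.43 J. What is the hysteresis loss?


Hysteresis loss = loading - unloading
= 5.4 - 4.43
= 0.97 J

0.97 J


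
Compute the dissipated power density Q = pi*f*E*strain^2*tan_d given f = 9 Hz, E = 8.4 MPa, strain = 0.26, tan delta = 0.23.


Q = pi * f * E * strain^2 * tan_d
= pi * 9 * 8.4 * 0.26^2 * 0.23
= pi * 9 * 8.4 * 0.0676 * 0.23
= 3.6927

Q = 3.6927


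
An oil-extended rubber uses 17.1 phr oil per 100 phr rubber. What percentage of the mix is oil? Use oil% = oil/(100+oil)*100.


Oil % = oil / (100 + oil) * 100
= 17.1 / (100 + 17.1) * 100
= 17.1 / 117.1 * 100
= 14.6%

14.6%


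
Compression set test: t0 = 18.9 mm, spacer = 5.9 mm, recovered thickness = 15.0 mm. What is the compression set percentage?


CS = (t0 - recovered) / (t0 - ts) * 100
= (18.9 - 15.0) / (18.9 - 5.9) * 100
= 3.9 / 13.0 * 100
= 30.0%

30.0%


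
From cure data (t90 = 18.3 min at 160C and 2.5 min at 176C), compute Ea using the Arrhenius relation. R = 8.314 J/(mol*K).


T1 = 433.15 K, T2 = 449.15 K
1/T1 - 1/T2 = 8.2241e-05
ln(t1/t2) = ln(18.3/2.5) = 1.9906
Ea = 8.314 * 1.9906 / 8.2241e-05 = 201236.1562 J/mol
Ea = 201.24 kJ/mol

201.24 kJ/mol


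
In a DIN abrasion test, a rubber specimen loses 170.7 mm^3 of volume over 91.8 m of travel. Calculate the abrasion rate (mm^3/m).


Rate = volume_loss / distance
= 170.7 / 91.8
= 1.859 mm^3/m

1.859 mm^3/m


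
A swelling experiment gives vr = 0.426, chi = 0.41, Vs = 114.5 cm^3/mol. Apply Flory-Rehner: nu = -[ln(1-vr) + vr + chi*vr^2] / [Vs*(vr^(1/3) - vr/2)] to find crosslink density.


ln(1 - vr) = ln(1 - 0.426) = -0.5551
Numerator = -((-0.5551) + 0.426 + 0.41 * 0.426^2) = 0.0547
Denominator = 114.5 * (0.426^(1/3) - 0.426/2) = 61.7655
nu = 0.0547 / 61.7655 = 8.8594e-04 mol/cm^3

8.8594e-04 mol/cm^3


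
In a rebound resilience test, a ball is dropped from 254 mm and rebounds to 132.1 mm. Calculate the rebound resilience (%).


Resilience = h_rebound / h_drop * 100
= 132.1 / 254 * 100
= 52.0%

52.0%


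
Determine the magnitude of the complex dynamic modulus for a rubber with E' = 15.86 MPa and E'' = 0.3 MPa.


|E*| = sqrt(E'^2 + E''^2)
= sqrt(15.86^2 + 0.3^2)
= sqrt(251.5396 + 0.0900)
= 15.863 MPa

15.863 MPa


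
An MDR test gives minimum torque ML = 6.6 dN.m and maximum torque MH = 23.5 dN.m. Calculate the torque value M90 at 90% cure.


M90 = ML + 0.9 * (MH - ML)
M90 = 6.6 + 0.9 * (23.5 - 6.6)
M90 = 6.6 + 0.9 * 16.9
M90 = 21.81 dN.m

21.81 dN.m


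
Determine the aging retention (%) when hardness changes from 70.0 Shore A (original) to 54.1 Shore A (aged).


Retention = aged / original * 100
= 54.1 / 70.0 * 100
= 77.3%

77.3%


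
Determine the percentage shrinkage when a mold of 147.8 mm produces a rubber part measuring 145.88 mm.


Shrinkage = (mold - part) / mold * 100
= (147.8 - 145.88) / 147.8 * 100
= 1.92 / 147.8 * 100
= 1.3%

1.3%


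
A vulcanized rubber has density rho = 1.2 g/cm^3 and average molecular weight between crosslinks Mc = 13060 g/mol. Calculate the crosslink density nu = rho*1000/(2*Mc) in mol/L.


nu = rho * 1000 / (2 * Mc)
nu = 1.2 * 1000 / (2 * 13060)
nu = 1200.0 / 26120
nu = 0.0459 mol/L

0.0459 mol/L


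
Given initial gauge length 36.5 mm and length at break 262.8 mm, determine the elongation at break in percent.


Elongation = (Lf - L0) / L0 * 100
= (262.8 - 36.5) / 36.5 * 100
= 226.3 / 36.5 * 100
= 620.0%

620.0%


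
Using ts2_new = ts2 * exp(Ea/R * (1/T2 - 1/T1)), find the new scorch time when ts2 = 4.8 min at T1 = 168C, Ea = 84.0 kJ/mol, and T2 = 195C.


Convert temperatures: T1 = 168 + 273.15 = 441.15 K, T2 = 195 + 273.15 = 468.15 K
ts2_new = 4.8 * exp(84000 / 8.314 * (1/468.15 - 1/441.15))
1/T2 - 1/T1 = -1.3074e-04
ts2_new = 1.28 min

1.28 min


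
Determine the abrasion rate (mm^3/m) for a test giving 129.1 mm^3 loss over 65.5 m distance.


Rate = volume_loss / distance
= 129.1 / 65.5
= 1.971 mm^3/m

1.971 mm^3/m


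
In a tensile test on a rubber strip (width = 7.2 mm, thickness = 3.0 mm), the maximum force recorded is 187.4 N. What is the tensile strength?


Area = width * thickness = 7.2 * 3.0 = 21.6 mm^2
TS = force / area = 187.4 / 21.6 = 8.68 MPa

8.68 MPa


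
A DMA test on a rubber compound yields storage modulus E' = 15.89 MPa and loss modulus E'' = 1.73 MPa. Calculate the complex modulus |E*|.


|E*| = sqrt(E'^2 + E''^2)
= sqrt(15.89^2 + 1.73^2)
= sqrt(252.4921 + 2.9929)
= 15.984 MPa

15.984 MPa


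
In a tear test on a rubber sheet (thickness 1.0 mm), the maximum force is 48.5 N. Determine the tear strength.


Tear strength = force / thickness
= 48.5 / 1.0
= 48.5 N/mm

48.5 N/mm


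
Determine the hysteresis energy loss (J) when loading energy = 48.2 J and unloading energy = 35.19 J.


Hysteresis loss = loading - unloading
= 48.2 - 35.19
= 13.01 J

13.01 J


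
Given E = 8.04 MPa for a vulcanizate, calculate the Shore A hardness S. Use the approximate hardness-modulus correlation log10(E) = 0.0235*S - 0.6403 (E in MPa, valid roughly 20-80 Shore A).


log10(E) = 0.0235*S - 0.6403  =>  S = (log10(E) + 0.6403) / 0.0235
log10(8.04) = 0.905256
S = (0.905256 + 0.6403) / 0.0235 = 1.545556 / 0.0235
S = 65.8

Shore A = 65.8


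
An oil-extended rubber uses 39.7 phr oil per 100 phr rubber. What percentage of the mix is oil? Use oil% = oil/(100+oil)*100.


Oil % = oil / (100 + oil) * 100
= 39.7 / (100 + 39.7) * 100
= 39.7 / 139.7 * 100
= 28.42%

28.42%


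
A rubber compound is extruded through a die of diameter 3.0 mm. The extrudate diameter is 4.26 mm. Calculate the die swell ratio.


Die swell ratio = D_extrudate / D_die
= 4.26 / 3.0
= 1.42

Die swell = 1.42


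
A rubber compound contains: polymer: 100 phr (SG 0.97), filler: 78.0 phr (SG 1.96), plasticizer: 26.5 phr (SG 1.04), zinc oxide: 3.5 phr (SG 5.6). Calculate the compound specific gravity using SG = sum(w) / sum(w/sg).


Sum of weights = 208.0
Volume contributions:
  polymer: 100/0.97 = 103.0928
  filler: 78.0/1.96 = 39.7959
  plasticizer: 26.5/1.04 = 25.4808
  zinc oxide: 3.5/5.6 = 0.6250
Sum of volumes = 168.9945
SG = 208.0 / 168.9945 = 1.231

SG = 1.231


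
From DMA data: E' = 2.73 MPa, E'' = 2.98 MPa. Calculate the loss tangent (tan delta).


tan delta = E'' / E'
= 2.98 / 2.73
= 1.0916

tan delta = 1.0916


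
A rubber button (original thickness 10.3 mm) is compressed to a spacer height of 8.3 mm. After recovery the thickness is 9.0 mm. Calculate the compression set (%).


CS = (t0 - recovered) / (t0 - ts) * 100
= (10.3 - 9.0) / (10.3 - 8.3) * 100
= 1.3 / 2.0 * 100
= 65.0%

65.0%


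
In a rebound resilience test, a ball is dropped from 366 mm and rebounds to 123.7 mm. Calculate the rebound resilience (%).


Resilience = h_rebound / h_drop * 100
= 123.7 / 366 * 100
= 33.8%

33.8%


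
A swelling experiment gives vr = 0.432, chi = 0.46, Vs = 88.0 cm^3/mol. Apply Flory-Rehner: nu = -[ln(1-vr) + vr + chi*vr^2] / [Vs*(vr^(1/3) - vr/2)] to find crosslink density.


ln(1 - vr) = ln(1 - 0.432) = -0.5656
Numerator = -((-0.5656) + 0.432 + 0.46 * 0.432^2) = 0.0478
Denominator = 88.0 * (0.432^(1/3) - 0.432/2) = 47.5158
nu = 0.0478 / 47.5158 = 0.0010 mol/cm^3

0.0010 mol/cm^3


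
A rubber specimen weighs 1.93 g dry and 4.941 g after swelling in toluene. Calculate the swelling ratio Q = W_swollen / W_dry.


Q = W_swollen / W_dry
Q = 4.941 / 1.93
Q = 2.56

Q = 2.56


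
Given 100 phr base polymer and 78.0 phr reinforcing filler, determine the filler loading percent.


Filler % = filler / (rubber + filler) * 100
= 78.0 / (100 + 78.0) * 100
= 78.0 / 178.0 * 100
= 43.82%

43.82%


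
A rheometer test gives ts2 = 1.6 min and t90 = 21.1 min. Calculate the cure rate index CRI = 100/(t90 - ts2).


CRI = 100 / (t90 - ts2)
= 100 / (21.1 - 1.6)
= 100 / 19.5
= 5.13 min^-1

5.13 min^-1


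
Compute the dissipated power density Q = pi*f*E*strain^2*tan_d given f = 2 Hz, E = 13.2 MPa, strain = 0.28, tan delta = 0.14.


Q = pi * f * E * strain^2 * tan_d
= pi * 2 * 13.2 * 0.28^2 * 0.14
= pi * 2 * 13.2 * 0.0784 * 0.14
= 0.9103

Q = 0.9103


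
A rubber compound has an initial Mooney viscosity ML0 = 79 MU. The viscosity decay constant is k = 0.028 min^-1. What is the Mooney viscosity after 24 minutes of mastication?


ML = ML0 * exp(-k * t)
ML = 79 * exp(-0.028 * 24)
ML = 79 * 0.5107
ML = 40.34 MU

40.34 MU


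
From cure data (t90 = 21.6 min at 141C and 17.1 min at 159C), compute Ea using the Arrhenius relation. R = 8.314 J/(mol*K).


T1 = 414.15 K, T2 = 432.15 K
1/T1 - 1/T2 = 1.0057e-04
ln(t1/t2) = ln(21.6/17.1) = 0.2336
Ea = 8.314 * 0.2336 / 1.0057e-04 = 19312.1287 J/mol
Ea = 19.31 kJ/mol

19.31 kJ/mol


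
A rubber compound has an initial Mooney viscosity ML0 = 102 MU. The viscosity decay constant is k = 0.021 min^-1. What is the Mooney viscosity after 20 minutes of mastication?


ML = ML0 * exp(-k * t)
ML = 102 * exp(-0.021 * 20)
ML = 102 * 0.6570
ML = 67.02 MU

67.02 MU


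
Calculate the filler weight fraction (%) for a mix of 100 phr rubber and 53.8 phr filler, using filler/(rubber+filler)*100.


Filler % = filler / (rubber + filler) * 100
= 53.8 / (100 + 53.8) * 100
= 53.8 / 153.8 * 100
= 34.98%

34.98%


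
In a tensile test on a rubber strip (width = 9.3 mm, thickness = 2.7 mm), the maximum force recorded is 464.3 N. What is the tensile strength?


Area = width * thickness = 9.3 * 2.7 = 25.11 mm^2
TS = force / area = 464.3 / 25.11 = 18.49 MPa

18.49 MPa


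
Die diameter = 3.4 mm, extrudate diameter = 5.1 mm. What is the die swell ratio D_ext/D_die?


Die swell ratio = D_extrudate / D_die
= 5.1 / 3.4
= 1.5

Die swell = 1.5


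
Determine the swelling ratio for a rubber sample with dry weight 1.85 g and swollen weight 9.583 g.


Q = W_swollen / W_dry
Q = 9.583 / 1.85
Q = 5.18

Q = 5.18


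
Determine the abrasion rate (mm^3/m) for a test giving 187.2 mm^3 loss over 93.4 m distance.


Rate = volume_loss / distance
= 187.2 / 93.4
= 2.004 mm^3/m

2.004 mm^3/m


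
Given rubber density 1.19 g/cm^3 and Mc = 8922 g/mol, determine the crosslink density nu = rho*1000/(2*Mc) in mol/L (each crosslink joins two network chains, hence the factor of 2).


nu = rho * 1000 / (2 * Mc)
nu = 1.19 * 1000 / (2 * 8922)
nu = 1190.0 / 17844
nu = 0.0667 mol/L

0.0667 mol/L


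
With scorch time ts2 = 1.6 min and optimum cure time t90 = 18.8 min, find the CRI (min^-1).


CRI = 100 / (t90 - ts2)
= 100 / (18.8 - 1.6)
= 100 / 17.2
= 5.81 min^-1

5.81 min^-1


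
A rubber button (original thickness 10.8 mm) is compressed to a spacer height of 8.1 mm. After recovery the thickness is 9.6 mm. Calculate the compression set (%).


CS = (t0 - recovered) / (t0 - ts) * 100
= (10.8 - 9.6) / (10.8 - 8.1) * 100
= 1.2 / 2.7 * 100
= 44.4%

44.4%


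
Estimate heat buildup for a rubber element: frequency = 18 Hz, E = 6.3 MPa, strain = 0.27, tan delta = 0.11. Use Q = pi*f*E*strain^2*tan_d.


Q = pi * f * E * strain^2 * tan_d
= pi * 18 * 6.3 * 0.27^2 * 0.11
= pi * 18 * 6.3 * 0.0729 * 0.11
= 2.8568

Q = 2.8568


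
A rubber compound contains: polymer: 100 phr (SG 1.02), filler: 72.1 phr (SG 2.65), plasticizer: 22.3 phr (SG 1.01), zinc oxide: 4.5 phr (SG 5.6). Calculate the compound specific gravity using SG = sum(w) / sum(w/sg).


Sum of weights = 198.9
Volume contributions:
  polymer: 100/1.02 = 98.0392
  filler: 72.1/2.65 = 27.2075
  plasticizer: 22.3/1.01 = 22.0792
  zinc oxide: 4.5/5.6 = 0.8036
Sum of volumes = 148.1295
SG = 198.9 / 148.1295 = 1.343

SG = 1.343


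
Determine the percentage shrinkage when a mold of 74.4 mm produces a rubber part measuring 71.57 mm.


Shrinkage = (mold - part) / mold * 100
= (74.4 - 71.57) / 74.4 * 100
= 2.83 / 74.4 * 100
= 3.8%

3.8%


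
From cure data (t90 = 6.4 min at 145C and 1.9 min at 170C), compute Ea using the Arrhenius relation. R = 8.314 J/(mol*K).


T1 = 418.15 K, T2 = 443.15 K
1/T1 - 1/T2 = 1.3491e-04
ln(t1/t2) = ln(6.4/1.9) = 1.2144
Ea = 8.314 * 1.2144 / 1.3491e-04 = 74839.4172 J/mol
Ea = 74.84 kJ/mol

74.84 kJ/mol


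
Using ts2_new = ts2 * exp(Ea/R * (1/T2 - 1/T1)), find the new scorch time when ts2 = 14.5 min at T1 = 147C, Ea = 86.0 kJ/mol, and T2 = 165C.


Convert temperatures: T1 = 147 + 273.15 = 420.15 K, T2 = 165 + 273.15 = 438.15 K
ts2_new = 14.5 * exp(86000 / 8.314 * (1/438.15 - 1/420.15))
1/T2 - 1/T1 = -9.7779e-05
ts2_new = 5.27 min

5.27 min


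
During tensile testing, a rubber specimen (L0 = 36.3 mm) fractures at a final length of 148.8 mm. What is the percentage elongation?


Elongation = (Lf - L0) / L0 * 100
= (148.8 - 36.3) / 36.3 * 100
= 112.5 / 36.3 * 100
= 309.9%

309.9%


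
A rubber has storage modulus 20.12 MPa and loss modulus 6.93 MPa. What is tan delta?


tan delta = E'' / E'
= 6.93 / 20.12
= 0.3444

tan delta = 0.3444


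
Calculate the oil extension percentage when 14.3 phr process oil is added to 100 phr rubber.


Oil % = oil / (100 + oil) * 100
= 14.3 / (100 + 14.3) * 100
= 14.3 / 114.3 * 100
= 12.51%

12.51%


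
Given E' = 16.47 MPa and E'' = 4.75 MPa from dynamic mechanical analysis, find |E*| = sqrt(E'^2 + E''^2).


|E*| = sqrt(E'^2 + E''^2)
= sqrt(16.47^2 + 4.75^2)
= sqrt(271.2609 + 22.5625)
= 17.141 MPa

17.141 MPa


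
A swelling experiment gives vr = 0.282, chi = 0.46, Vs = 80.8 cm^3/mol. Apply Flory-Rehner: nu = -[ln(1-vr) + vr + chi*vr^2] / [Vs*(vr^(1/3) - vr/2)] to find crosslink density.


ln(1 - vr) = ln(1 - 0.282) = -0.3313
Numerator = -((-0.3313) + 0.282 + 0.46 * 0.282^2) = 0.0127
Denominator = 80.8 * (0.282^(1/3) - 0.282/2) = 41.5932
nu = 0.0127 / 41.5932 = 3.0545e-04 mol/cm^3

3.0545e-04 mol/cm^3


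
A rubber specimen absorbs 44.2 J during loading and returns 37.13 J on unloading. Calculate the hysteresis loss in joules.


Hysteresis loss = loading - unloading
= 44.2 - 37.13
= 7.07 J

7.07 J


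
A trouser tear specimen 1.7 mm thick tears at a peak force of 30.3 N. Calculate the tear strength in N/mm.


Tear strength = force / thickness
= 30.3 / 1.7
= 17.82 N/mm

17.82 N/mm


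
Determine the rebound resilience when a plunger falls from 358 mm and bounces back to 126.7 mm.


Resilience = h_rebound / h_drop * 100
= 126.7 / 358 * 100
= 35.4%

35.4%


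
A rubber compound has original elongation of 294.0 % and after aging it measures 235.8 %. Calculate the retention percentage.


Retention = aged / original * 100
= 235.8 / 294.0 * 100
= 80.2%

80.2%


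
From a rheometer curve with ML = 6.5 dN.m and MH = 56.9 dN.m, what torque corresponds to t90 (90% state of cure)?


M90 = ML + 0.9 * (MH - ML)
M90 = 6.5 + 0.9 * (56.9 - 6.5)
M90 = 6.5 + 0.9 * 50.4
M90 = 51.86 dN.m

51.86 dN.m


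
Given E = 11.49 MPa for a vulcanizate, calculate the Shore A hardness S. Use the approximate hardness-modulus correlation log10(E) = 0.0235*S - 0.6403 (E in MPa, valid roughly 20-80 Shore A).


log10(E) = 0.0235*S - 0.6403  =>  S = (log10(E) + 0.6403) / 0.0235
log10(11.49) = 1.060320
S = (1.060320 + 0.6403) / 0.0235 = 1.700620 / 0.0235
S = 72.4

Shore A = 72.4


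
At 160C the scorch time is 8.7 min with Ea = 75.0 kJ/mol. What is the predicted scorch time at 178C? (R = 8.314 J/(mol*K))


Convert temperatures: T1 = 160 + 273.15 = 433.15 K, T2 = 178 + 273.15 = 451.15 K
ts2_new = 8.7 * exp(75000 / 8.314 * (1/451.15 - 1/433.15))
1/T2 - 1/T1 = -9.2111e-05
ts2_new = 3.79 min

3.79 min


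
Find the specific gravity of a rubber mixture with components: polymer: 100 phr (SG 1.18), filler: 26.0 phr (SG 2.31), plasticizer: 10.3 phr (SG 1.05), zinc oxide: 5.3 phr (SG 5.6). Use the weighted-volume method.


Sum of weights = 141.6
Volume contributions:
  polymer: 100/1.18 = 84.7458
  filler: 26.0/2.31 = 11.2554
  plasticizer: 10.3/1.05 = 9.8095
  zinc oxide: 5.3/5.6 = 0.9464
Sum of volumes = 106.7571
SG = 141.6 / 106.7571 = 1.326

SG = 1.326


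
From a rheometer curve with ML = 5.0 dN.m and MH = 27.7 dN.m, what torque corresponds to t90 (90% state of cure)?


M90 = ML + 0.9 * (MH - ML)
M90 = 5.0 + 0.9 * (27.7 - 5.0)
M90 = 5.0 + 0.9 * 22.7
M90 = 25.43 dN.m

25.43 dN.m


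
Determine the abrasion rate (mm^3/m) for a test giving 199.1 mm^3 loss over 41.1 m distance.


Rate = volume_loss / distance
= 199.1 / 41.1
= 4.844 mm^3/m

4.844 mm^3/m


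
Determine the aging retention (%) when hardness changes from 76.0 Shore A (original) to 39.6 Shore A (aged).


Retention = aged / original * 100
= 39.6 / 76.0 * 100
= 52.1%

52.1%


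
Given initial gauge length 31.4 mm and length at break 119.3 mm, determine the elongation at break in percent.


Elongation = (Lf - L0) / L0 * 100
= (119.3 - 31.4) / 31.4 * 100
= 87.9 / 31.4 * 100
= 279.9%

279.9%


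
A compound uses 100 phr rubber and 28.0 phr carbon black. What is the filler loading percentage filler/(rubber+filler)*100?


Filler % = filler / (rubber + filler) * 100
= 28.0 / (100 + 28.0) * 100
= 28.0 / 128.0 * 100
= 21.88%

21.88%


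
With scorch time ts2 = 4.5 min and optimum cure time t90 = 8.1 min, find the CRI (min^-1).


CRI = 100 / (t90 - ts2)
= 100 / (8.1 - 4.5)
= 100 / 3.6
= 27.78 min^-1

27.78 min^-1


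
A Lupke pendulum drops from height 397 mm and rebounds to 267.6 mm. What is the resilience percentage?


Resilience = h_rebound / h_drop * 100
= 267.6 / 397 * 100
= 67.4%

67.4%


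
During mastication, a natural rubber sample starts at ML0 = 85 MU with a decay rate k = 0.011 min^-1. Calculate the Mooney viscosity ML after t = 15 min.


ML = ML0 * exp(-k * t)
ML = 85 * exp(-0.011 * 15)
ML = 85 * 0.8479
ML = 72.07 MU

72.07 MU


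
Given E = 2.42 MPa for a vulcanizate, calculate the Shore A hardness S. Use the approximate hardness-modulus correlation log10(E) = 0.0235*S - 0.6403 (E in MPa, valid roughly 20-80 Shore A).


log10(E) = 0.0235*S - 0.6403  =>  S = (log10(E) + 0.6403) / 0.0235
log10(2.42) = 0.383815
S = (0.383815 + 0.6403) / 0.0235 = 1.024115 / 0.0235
S = 43.6

Shore A = 43.6


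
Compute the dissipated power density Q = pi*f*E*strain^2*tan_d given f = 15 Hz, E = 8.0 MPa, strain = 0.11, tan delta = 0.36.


Q = pi * f * E * strain^2 * tan_d
= pi * 15 * 8.0 * 0.11^2 * 0.36
= pi * 15 * 8.0 * 0.0121 * 0.36
= 1.6422

Q = 1.6422


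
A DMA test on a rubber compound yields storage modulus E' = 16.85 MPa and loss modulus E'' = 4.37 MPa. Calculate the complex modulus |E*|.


|E*| = sqrt(E'^2 + E''^2)
= sqrt(16.85^2 + 4.37^2)
= sqrt(283.9225 + 19.0969)
= 17.407 MPa

17.407 MPa


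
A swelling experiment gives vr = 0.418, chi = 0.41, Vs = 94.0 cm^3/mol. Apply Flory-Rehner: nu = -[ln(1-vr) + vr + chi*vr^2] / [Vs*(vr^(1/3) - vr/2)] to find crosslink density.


ln(1 - vr) = ln(1 - 0.418) = -0.5413
Numerator = -((-0.5413) + 0.418 + 0.41 * 0.418^2) = 0.0516
Denominator = 94.0 * (0.418^(1/3) - 0.418/2) = 50.6375
nu = 0.0516 / 50.6375 = 0.0010 mol/cm^3

0.0010 mol/cm^3


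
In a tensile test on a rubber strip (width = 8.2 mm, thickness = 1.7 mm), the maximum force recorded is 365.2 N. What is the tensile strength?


Area = width * thickness = 8.2 * 1.7 = 13.94 mm^2
TS = force / area = 365.2 / 13.94 = 26.2 MPa

26.2 MPa


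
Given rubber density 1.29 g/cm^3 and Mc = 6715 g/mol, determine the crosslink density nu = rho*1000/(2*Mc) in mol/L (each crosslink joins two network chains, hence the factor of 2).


nu = rho * 1000 / (2 * Mc)
nu = 1.29 * 1000 / (2 * 6715)
nu = 1290.0 / 13430
nu = 0.0961 mol/L

0.0961 mol/L


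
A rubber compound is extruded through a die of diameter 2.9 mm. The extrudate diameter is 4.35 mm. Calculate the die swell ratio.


Die swell ratio = D_extrudate / D_die
= 4.35 / 2.9
= 1.5

Die swell = 1.5


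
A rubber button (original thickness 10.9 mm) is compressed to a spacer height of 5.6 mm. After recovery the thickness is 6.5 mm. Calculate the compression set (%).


CS = (t0 - recovered) / (t0 - ts) * 100
= (10.9 - 6.5) / (10.9 - 5.6) * 100
= 4.4 / 5.3 * 100
= 83.0%

83.0%


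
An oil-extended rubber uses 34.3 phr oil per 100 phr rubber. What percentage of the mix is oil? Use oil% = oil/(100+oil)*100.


Oil % = oil / (100 + oil) * 100
= 34.3 / (100 + 34.3) * 100
= 34.3 / 134.3 * 100
= 25.54%

25.54%


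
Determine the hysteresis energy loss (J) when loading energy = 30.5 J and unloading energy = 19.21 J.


Hysteresis loss = loading - unloading
= 30.5 - 19.21
= 11.29 J

11.29 J


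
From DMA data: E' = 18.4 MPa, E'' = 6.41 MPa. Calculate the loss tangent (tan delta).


tan delta = E'' / E'
= 6.41 / 18.4
= 0.3484

tan delta = 0.3484


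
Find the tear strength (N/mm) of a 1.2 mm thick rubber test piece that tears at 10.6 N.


Tear strength = force / thickness
= 10.6 / 1.2
= 8.83 N/mm

8.83 N/mm


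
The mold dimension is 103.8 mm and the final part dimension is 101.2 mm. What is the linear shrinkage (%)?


Shrinkage = (mold - part) / mold * 100
= (103.8 - 101.2) / 103.8 * 100
= 2.6 / 103.8 * 100
= 2.5%

2.5%


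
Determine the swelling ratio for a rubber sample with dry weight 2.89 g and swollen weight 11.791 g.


Q = W_swollen / W_dry
Q = 11.791 / 2.89
Q = 4.08

Q = 4.08


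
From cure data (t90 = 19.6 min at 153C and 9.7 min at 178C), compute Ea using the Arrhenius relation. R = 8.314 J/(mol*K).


T1 = 426.15 K, T2 = 451.15 K
1/T1 - 1/T2 = 1.3003e-04
ln(t1/t2) = ln(19.6/9.7) = 0.7034
Ea = 8.314 * 0.7034 / 1.3003e-04 = 44973.6466 J/mol
Ea = 44.97 kJ/mol

44.97 kJ/mol


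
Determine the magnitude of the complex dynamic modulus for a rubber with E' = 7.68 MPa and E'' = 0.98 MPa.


|E*| = sqrt(E'^2 + E''^2)
= sqrt(7.68^2 + 0.98^2)
= sqrt(58.9824 + 0.9604)
= 7.742 MPa

7.742 MPa


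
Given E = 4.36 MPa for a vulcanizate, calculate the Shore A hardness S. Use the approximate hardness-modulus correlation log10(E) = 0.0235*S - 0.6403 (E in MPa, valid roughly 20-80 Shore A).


log10(E) = 0.0235*S - 0.6403  =>  S = (log10(E) + 0.6403) / 0.0235
log10(4.36) = 0.639486
S = (0.639486 + 0.6403) / 0.0235 = 1.279786 / 0.0235
S = 54.5

Shore A = 54.5


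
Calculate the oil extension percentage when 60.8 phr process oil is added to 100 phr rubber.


Oil % = oil / (100 + oil) * 100
= 60.8 / (100 + 60.8) * 100
= 60.8 / 160.8 * 100
= 37.81%

37.81%


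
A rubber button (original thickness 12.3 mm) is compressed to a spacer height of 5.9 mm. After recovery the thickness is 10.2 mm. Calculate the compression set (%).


CS = (t0 - recovered) / (t0 - ts) * 100
= (12.3 - 10.2) / (12.3 - 5.9) * 100
= 2.1 / 6.4 * 100
= 32.8%

32.8%


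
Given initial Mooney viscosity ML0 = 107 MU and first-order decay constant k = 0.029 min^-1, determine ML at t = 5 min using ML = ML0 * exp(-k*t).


ML = ML0 * exp(-k * t)
ML = 107 * exp(-0.029 * 5)
ML = 107 * 0.8650
ML = 92.56 MU

92.56 MU


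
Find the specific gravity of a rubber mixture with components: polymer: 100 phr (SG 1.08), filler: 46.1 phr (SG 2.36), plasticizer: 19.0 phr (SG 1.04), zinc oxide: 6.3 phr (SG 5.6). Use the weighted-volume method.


Sum of weights = 171.4
Volume contributions:
  polymer: 100/1.08 = 92.5926
  filler: 46.1/2.36 = 19.5339
  plasticizer: 19.0/1.04 = 18.2692
  zinc oxide: 6.3/5.6 = 1.1250
Sum of volumes = 131.5207
SG = 171.4 / 131.5207 = 1.303

SG = 1.303


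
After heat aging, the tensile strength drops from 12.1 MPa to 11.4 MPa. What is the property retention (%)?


Retention = aged / original * 100
= 11.4 / 12.1 * 100
= 94.2%

94.2%


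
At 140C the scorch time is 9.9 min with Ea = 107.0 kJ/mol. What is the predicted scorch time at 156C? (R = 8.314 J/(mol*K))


Convert temperatures: T1 = 140 + 273.15 = 413.15 K, T2 = 156 + 273.15 = 429.15 K
ts2_new = 9.9 * exp(107000 / 8.314 * (1/429.15 - 1/413.15))
1/T2 - 1/T1 = -9.0241e-05
ts2_new = 3.1 min

3.1 min


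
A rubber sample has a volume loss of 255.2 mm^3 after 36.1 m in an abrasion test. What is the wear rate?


Rate = volume_loss / distance
= 255.2 / 36.1
= 7.069 mm^3/m

7.069 mm^3/m


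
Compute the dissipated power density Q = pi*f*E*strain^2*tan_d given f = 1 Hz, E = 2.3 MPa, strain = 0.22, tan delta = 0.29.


Q = pi * f * E * strain^2 * tan_d
= pi * 1 * 2.3 * 0.22^2 * 0.29
= pi * 1 * 2.3 * 0.0484 * 0.29
= 0.1014

Q = 0.1014


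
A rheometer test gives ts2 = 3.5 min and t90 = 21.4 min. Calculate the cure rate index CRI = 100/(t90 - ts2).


CRI = 100 / (t90 - ts2)
= 100 / (21.4 - 3.5)
= 100 / 17.9
= 5.59 min^-1

5.59 min^-1


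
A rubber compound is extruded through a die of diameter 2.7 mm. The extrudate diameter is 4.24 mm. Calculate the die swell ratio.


Die swell ratio = D_extrudate / D_die
= 4.24 / 2.7
= 1.57

Die swell = 1.57


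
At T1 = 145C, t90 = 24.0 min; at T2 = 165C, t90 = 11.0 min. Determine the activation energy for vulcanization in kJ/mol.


T1 = 418.15 K, T2 = 438.15 K
1/T1 - 1/T2 = 1.0916e-04
ln(t1/t2) = ln(24.0/11.0) = 0.7802
Ea = 8.314 * 0.7802 / 1.0916e-04 = 59417.9711 J/mol
Ea = 59.42 kJ/mol

59.42 kJ/mol


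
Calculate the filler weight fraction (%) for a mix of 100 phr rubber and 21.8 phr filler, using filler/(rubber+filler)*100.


Filler % = filler / (rubber + filler) * 100
= 21.8 / (100 + 21.8) * 100
= 21.8 / 121.8 * 100
= 17.9%

17.9%


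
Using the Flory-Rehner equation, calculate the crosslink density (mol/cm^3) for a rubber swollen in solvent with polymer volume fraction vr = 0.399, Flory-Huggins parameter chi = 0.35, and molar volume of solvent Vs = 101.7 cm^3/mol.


ln(1 - vr) = ln(1 - 0.399) = -0.5092
Numerator = -((-0.5092) + 0.399 + 0.35 * 0.399^2) = 0.0544
Denominator = 101.7 * (0.399^(1/3) - 0.399/2) = 54.5816
nu = 0.0544 / 54.5816 = 9.9741e-04 mol/cm^3

9.9741e-04 mol/cm^3


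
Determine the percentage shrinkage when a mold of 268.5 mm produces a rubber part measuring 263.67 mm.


Shrinkage = (mold - part) / mold * 100
= (268.5 - 263.67) / 268.5 * 100
= 4.83 / 268.5 * 100
= 1.8%

1.8%


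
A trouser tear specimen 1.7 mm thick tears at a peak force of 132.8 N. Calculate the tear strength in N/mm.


Tear strength = force / thickness
= 132.8 / 1.7
= 78.12 N/mm

78.12 N/mm


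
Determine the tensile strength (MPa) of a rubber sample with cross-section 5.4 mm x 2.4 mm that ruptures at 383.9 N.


Area = width * thickness = 5.4 * 2.4 = 12.96 mm^2
TS = force / area = 383.9 / 12.96 = 29.62 MPa

29.62 MPa


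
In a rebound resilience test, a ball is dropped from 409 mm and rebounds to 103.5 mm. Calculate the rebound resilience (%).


Resilience = h_rebound / h_drop * 100
= 103.5 / 409 * 100
= 25.3%

25.3%


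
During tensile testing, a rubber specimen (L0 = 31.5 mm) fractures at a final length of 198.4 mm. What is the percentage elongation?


Elongation = (Lf - L0) / L0 * 100
= (198.4 - 31.5) / 31.5 * 100
= 166.9 / 31.5 * 100
= 529.8%

529.8%


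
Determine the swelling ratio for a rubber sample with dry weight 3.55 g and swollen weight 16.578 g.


Q = W_swollen / W_dry
Q = 16.578 / 3.55
Q = 4.67

Q = 4.67


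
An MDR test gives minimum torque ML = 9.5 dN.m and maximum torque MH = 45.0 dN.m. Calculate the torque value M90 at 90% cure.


M90 = ML + 0.9 * (MH - ML)
M90 = 9.5 + 0.9 * (45.0 - 9.5)
M90 = 9.5 + 0.9 * 35.5
M90 = 41.45 dN.m

41.45 dN.m


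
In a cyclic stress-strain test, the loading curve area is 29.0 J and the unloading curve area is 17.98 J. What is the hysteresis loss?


Hysteresis loss = loading - unloading
= 29.0 - 17.98
= 11.02 J

11.02 J


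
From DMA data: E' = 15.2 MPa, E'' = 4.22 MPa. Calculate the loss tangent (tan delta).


tan delta = E'' / E'
= 4.22 / 15.2
= 0.2776

tan delta = 0.2776


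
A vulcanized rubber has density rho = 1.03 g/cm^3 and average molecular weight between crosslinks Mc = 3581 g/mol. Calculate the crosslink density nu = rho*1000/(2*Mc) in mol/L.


nu = rho * 1000 / (2 * Mc)
nu = 1.03 * 1000 / (2 * 3581)
nu = 1030.0 / 7162
nu = 0.1438 mol/L

0.1438 mol/L


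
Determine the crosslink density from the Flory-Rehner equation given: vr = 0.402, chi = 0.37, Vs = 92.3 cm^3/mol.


ln(1 - vr) = ln(1 - 0.402) = -0.5142
Numerator = -((-0.5142) + 0.402 + 0.37 * 0.402^2) = 0.0524
Denominator = 92.3 * (0.402^(1/3) - 0.402/2) = 49.5681
nu = 0.0524 / 49.5681 = 0.0011 mol/cm^3

0.0011 mol/cm^3


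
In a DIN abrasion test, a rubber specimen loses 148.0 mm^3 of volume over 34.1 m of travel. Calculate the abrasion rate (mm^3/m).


Rate = volume_loss / distance
= 148.0 / 34.1
= 4.34 mm^3/m

4.34 mm^3/m


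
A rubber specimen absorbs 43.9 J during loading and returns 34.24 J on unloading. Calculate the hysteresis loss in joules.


Hysteresis loss = loading - unloading
= 43.9 - 34.24
= 9.66 J

9.66 J


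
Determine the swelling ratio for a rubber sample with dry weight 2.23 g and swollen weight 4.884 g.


Q = W_swollen / W_dry
Q = 4.884 / 2.23
Q = 2.19

Q = 2.19


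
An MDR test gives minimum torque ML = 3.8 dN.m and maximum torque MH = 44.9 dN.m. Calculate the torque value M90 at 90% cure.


M90 = ML + 0.9 * (MH - ML)
M90 = 3.8 + 0.9 * (44.9 - 3.8)
M90 = 3.8 + 0.9 * 41.1
M90 = 40.79 dN.m

40.79 dN.m


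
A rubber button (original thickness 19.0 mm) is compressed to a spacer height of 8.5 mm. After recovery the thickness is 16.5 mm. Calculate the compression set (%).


CS = (t0 - recovered) / (t0 - ts) * 100
= (19.0 - 16.5) / (19.0 - 8.5) * 100
= 2.5 / 10.5 * 100
= 23.8%

23.8%


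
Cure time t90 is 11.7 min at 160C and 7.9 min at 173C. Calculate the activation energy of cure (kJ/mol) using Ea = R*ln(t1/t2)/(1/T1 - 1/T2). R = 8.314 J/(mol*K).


T1 = 433.15 K, T2 = 446.15 K
1/T1 - 1/T2 = 6.7270e-05
ln(t1/t2) = ln(11.7/7.9) = 0.3927
Ea = 8.314 * 0.3927 / 6.7270e-05 = 48537.3017 J/mol
Ea = 48.54 kJ/mol

48.54 kJ/mol


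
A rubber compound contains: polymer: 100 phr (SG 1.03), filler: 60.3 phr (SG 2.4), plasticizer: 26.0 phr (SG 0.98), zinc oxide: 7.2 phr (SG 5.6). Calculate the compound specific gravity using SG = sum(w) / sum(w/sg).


Sum of weights = 193.5
Volume contributions:
  polymer: 100/1.03 = 97.0874
  filler: 60.3/2.4 = 25.1250
  plasticizer: 26.0/0.98 = 26.5306
  zinc oxide: 7.2/5.6 = 1.2857
Sum of volumes = 150.0287
SG = 193.5 / 150.0287 = 1.29

SG = 1.29


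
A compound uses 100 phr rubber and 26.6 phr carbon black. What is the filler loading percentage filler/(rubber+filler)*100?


Filler % = filler / (rubber + filler) * 100
= 26.6 / (100 + 26.6) * 100
= 26.6 / 126.6 * 100
= 21.01%

21.01%


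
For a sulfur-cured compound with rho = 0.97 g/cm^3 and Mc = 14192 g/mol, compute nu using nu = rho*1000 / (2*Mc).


nu = rho * 1000 / (2 * Mc)
nu = 0.97 * 1000 / (2 * 14192)
nu = 970.0 / 28384
nu = 0.0342 mol/L

0.0342 mol/L


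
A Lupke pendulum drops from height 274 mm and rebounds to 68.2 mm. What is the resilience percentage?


Resilience = h_rebound / h_drop * 100
= 68.2 / 274 * 100
= 24.9%

24.9%


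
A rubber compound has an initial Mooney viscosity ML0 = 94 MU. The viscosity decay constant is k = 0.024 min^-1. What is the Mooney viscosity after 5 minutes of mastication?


ML = ML0 * exp(-k * t)
ML = 94 * exp(-0.024 * 5)
ML = 94 * 0.8869
ML = 83.37 MU

83.37 MU


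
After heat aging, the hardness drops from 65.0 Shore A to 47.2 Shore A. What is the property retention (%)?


Retention = aged / original * 100
= 47.2 / 65.0 * 100
= 72.6%

72.6%


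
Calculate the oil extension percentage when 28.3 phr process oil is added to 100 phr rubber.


Oil % = oil / (100 + oil) * 100
= 28.3 / (100 + 28.3) * 100
= 28.3 / 128.3 * 100
= 22.06%

22.06%


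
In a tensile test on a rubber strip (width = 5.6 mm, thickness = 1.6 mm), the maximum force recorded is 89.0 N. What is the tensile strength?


Area = width * thickness = 5.6 * 1.6 = 8.96 mm^2
TS = force / area = 89.0 / 8.96 = 9.93 MPa

9.93 MPa


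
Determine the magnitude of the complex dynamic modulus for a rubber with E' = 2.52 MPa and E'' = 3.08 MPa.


|E*| = sqrt(E'^2 + E''^2)
= sqrt(2.52^2 + 3.08^2)
= sqrt(6.3504 + 9.4864)
= 3.98 MPa

3.98 MPa


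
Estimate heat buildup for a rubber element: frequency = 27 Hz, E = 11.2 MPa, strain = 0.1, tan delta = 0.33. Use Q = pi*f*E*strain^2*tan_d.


Q = pi * f * E * strain^2 * tan_d
= pi * 27 * 11.2 * 0.1^2 * 0.33
= pi * 27 * 11.2 * 0.0100 * 0.33
= 3.1351

Q = 3.1351


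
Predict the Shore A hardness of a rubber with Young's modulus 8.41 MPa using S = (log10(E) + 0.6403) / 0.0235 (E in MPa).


log10(E) = 0.0235*S - 0.6403  =>  S = (log10(E) + 0.6403) / 0.0235
log10(8.41) = 0.924796
S = (0.924796 + 0.6403) / 0.0235 = 1.565096 / 0.0235
S = 66.6

Shore A = 66.6
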